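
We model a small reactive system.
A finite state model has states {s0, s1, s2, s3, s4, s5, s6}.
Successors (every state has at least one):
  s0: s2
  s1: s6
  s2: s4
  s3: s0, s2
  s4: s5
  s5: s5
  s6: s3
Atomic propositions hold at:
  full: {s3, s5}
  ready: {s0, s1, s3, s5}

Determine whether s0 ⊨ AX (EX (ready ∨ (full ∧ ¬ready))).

Sat(¬ready) = {s2, s4, s6}
Sat(full ∧ ¬ready) = ∅
Sat(ready ∨ (full ∧ ¬ready)) = {s0, s1, s3, s5}
Sat(EX (ready ∨ (full ∧ ¬ready))) = {s : some successor in {s0, s1, s3, s5}} = {s3, s4, s5, s6}
Sat(AX (EX (ready ∨ (full ∧ ¬ready)))) = {s : every successor in {s3, s4, s5, s6}} = {s1, s2, s4, s5, s6}
s0 ∉ Sat(AX (EX (ready ∨ (full ∧ ¬ready)))) = {s1, s2, s4, s5, s6}, so the formula does not hold at s0.

No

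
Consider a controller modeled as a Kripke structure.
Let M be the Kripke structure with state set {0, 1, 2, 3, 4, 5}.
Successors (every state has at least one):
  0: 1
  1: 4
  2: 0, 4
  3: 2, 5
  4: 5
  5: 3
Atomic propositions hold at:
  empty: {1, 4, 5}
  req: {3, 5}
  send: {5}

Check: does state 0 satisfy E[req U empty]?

E[req U empty]: least fixpoint, start Z0 = Sat(empty) = {1, 4, 5}, add states in Sat(req) with some successor in Z. Z1 = {1, 3, 4, 5}; fixed.
Sat(E[req U empty]) = {1, 3, 4, 5}
0 ∉ Sat(E[req U empty]) = {1, 3, 4, 5}, so the formula does not hold at 0.

No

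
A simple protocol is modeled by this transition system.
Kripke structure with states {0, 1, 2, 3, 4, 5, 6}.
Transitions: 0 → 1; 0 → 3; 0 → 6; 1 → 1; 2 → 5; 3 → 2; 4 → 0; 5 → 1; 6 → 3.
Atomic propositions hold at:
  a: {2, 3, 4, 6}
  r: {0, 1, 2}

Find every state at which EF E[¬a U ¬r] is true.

Sat(¬a) = {0, 1, 5}
Sat(¬r) = {3, 4, 5, 6}
E[¬a U ¬r]: least fixpoint, start Z0 = Sat(¬r) = {3, 4, 5, 6}, add states in Sat(¬a) with some successor in Z. Z1 = {0, 3, 4, 5, 6}; fixed.
Sat(E[¬a U ¬r]) = {0, 3, 4, 5, 6}
EF E[¬a U ¬r]: least fixpoint, start Z0 = {0, 3, 4, 5, 6}, add states with some successor in Z. Z1 = {0, 2, 3, 4, 5, 6}; fixed.
Sat(EF E[¬a U ¬r]) = {0, 2, 3, 4, 5, 6}

{0, 2, 3, 4, 5, 6}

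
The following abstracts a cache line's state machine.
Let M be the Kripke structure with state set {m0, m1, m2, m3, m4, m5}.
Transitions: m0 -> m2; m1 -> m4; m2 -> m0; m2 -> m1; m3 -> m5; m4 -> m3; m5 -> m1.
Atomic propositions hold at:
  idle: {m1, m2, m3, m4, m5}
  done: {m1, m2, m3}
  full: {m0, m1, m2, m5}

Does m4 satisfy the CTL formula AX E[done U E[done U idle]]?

Yes

E[done U idle]: least fixpoint, start Z0 = Sat(idle) = {m1, m2, m3, m4, m5}, add states in Sat(done) with some successor in Z. Already a fixed point.
Sat(E[done U idle]) = {m1, m2, m3, m4, m5}
E[done U E[done U idle]]: least fixpoint, start Z0 = Sat(E[done U idle]) = {m1, m2, m3, m4, m5}, add states in Sat(done) with some successor in Z. Already a fixed point.
Sat(E[done U E[done U idle]]) = {m1, m2, m3, m4, m5}
Sat(AX E[done U E[done U idle]]) = {s : every successor in {m1, m2, m3, m4, m5}} = {m0, m1, m3, m4, m5}
m4 ∈ Sat(AX E[done U E[done U idle]]) = {m0, m1, m3, m4, m5}, so the formula holds at m4.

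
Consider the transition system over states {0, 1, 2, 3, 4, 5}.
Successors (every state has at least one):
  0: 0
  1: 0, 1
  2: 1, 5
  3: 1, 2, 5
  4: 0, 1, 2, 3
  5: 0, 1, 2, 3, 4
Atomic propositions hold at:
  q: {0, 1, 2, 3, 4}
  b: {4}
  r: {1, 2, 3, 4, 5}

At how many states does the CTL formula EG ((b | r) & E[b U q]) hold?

4

Sat(b | r) = {1, 2, 3, 4, 5}
E[b U q]: least fixpoint, start Z0 = Sat(q) = {0, 1, 2, 3, 4}, add states in Sat(b) with some successor in Z. Already a fixed point.
Sat(E[b U q]) = {0, 1, 2, 3, 4}
Sat((b | r) & E[b U q]) = {1, 2, 3, 4}
EG ((b | r) & E[b U q]): greatest fixpoint, start Z0 = {1, 2, 3, 4}, keep only states in Sat with some successor in Z. Already a fixed point.
Sat(EG ((b | r) & E[b U q])) = {1, 2, 3, 4}
|Sat(EG ((b | r) & E[b U q]))| = |{1, 2, 3, 4}| = 4.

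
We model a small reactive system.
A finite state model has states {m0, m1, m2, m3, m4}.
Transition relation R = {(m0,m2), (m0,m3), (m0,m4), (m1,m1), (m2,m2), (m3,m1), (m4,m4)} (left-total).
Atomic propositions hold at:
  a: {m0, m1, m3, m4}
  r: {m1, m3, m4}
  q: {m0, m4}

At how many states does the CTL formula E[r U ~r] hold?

2

Sat(~r) = {m0, m2}
E[r U ~r]: least fixpoint, start Z0 = Sat(~r) = {m0, m2}, add states in Sat(r) with some successor in Z. Already a fixed point.
Sat(E[r U ~r]) = {m0, m2}
|Sat(E[r U ~r])| = |{m0, m2}| = 2.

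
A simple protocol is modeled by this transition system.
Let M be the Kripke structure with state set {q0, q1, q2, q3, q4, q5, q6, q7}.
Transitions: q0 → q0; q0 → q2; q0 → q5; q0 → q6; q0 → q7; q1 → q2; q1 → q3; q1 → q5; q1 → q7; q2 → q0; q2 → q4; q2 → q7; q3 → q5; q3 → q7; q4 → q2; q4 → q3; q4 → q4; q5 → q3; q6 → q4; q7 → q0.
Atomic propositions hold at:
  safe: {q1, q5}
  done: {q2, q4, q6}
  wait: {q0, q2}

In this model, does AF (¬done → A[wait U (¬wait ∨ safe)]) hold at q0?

No

Sat(¬done) = {q0, q1, q3, q5, q7}
Sat(¬wait) = {q1, q3, q4, q5, q6, q7}
Sat(¬wait ∨ safe) = {q1, q3, q4, q5, q6, q7}
A[wait U (¬wait ∨ safe)]: least fixpoint, start Z0 = Sat((¬wait ∨ safe)) = {q1, q3, q4, q5, q6, q7}, add states in Sat(wait) with every successor in Z. Already a fixed point.
Sat(A[wait U (¬wait ∨ safe)]) = {q1, q3, q4, q5, q6, q7}
Sat(¬done → A[wait U (¬wait ∨ safe)]) = {q1, q2, q3, q4, q5, q6, q7}
AF (¬done → A[wait U (¬wait ∨ safe)]): least fixpoint, start Z0 = {q1, q2, q3, q4, q5, q6, q7}, add states with every successor in Z. Already a fixed point.
Sat(AF (¬done → A[wait U (¬wait ∨ safe)])) = {q1, q2, q3, q4, q5, q6, q7}
q0 ∉ Sat(AF (¬done → A[wait U (¬wait ∨ safe)])) = {q1, q2, q3, q4, q5, q6, q7}, so the formula does not hold at q0.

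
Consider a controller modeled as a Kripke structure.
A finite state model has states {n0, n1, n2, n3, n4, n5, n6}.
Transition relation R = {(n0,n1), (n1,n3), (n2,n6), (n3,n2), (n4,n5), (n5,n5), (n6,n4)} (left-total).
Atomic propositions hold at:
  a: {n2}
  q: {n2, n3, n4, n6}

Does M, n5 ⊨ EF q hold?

No

EF q: least fixpoint, start Z0 = {n2, n3, n4, n6}, add states with some successor in Z. Z1 = {n1, n2, n3, n4, n6}; Z2 = {n0, n1, n2, n3, n4, n6}; fixed.
Sat(EF q) = {n0, n1, n2, n3, n4, n6}
n5 ∉ Sat(EF q) = {n0, n1, n2, n3, n4, n6}, so the formula does not hold at n5.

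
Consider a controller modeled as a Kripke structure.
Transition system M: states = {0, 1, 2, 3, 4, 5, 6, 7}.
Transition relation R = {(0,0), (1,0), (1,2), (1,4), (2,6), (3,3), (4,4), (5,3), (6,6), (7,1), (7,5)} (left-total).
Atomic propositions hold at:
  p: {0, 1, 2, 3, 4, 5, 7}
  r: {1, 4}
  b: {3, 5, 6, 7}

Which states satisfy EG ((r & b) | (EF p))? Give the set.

{0, 1, 3, 4, 5, 7}

Sat(r & b) = ∅
EF p: least fixpoint, start Z0 = {0, 1, 2, 3, 4, 5, 7}, add states with some successor in Z. Already a fixed point.
Sat(EF p) = {0, 1, 2, 3, 4, 5, 7}
Sat((r & b) | (EF p)) = {0, 1, 2, 3, 4, 5, 7}
EG ((r & b) | (EF p)): greatest fixpoint, start Z0 = {0, 1, 2, 3, 4, 5, 7}, keep only states in Sat with some successor in Z. Z1 = {0, 1, 3, 4, 5, 7}; fixed.
Sat(EG ((r & b) | (EF p))) = {0, 1, 3, 4, 5, 7}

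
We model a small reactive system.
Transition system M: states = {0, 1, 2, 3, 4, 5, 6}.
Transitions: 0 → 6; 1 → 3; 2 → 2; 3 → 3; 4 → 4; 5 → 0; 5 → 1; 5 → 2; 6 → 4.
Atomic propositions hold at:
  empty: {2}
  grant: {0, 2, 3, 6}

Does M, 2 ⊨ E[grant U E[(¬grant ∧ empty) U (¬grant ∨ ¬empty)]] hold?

Sat(¬grant) = {1, 4, 5}
Sat(¬grant ∧ empty) = ∅
Sat(¬empty) = {0, 1, 3, 4, 5, 6}
Sat(¬grant ∨ ¬empty) = {0, 1, 3, 4, 5, 6}
E[(¬grant ∧ empty) U (¬grant ∨ ¬empty)]: least fixpoint, start Z0 = Sat((¬grant ∨ ¬empty)) = {0, 1, 3, 4, 5, 6}, add states in Sat(¬grant ∧ empty) with some successor in Z. Already a fixed point.
Sat(E[(¬grant ∧ empty) U (¬grant ∨ ¬empty)]) = {0, 1, 3, 4, 5, 6}
E[grant U E[(¬grant ∧ empty) U (¬grant ∨ ¬empty)]]: least fixpoint, start Z0 = Sat(E[(¬grant ∧ empty) U (¬grant ∨ ¬empty)]) = {0, 1, 3, 4, 5, 6}, add states in Sat(grant) with some successor in Z. Already a fixed point.
Sat(E[grant U E[(¬grant ∧ empty) U (¬grant ∨ ¬empty)]]) = {0, 1, 3, 4, 5, 6}
2 ∉ Sat(E[grant U E[(¬grant ∧ empty) U (¬grant ∨ ¬empty)]]) = {0, 1, 3, 4, 5, 6}, so the formula does not hold at 2.

No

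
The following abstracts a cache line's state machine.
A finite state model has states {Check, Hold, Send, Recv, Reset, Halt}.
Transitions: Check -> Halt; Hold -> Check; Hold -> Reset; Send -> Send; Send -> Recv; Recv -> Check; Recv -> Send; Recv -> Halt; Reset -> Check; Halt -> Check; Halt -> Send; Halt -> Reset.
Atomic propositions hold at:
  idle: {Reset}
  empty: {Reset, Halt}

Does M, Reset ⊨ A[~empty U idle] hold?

Yes

Sat(~empty) = {Check, Hold, Send, Recv}
A[~empty U idle]: least fixpoint, start Z0 = Sat(idle) = {Reset}, add states in Sat(~empty) with every successor in Z. Already a fixed point.
Sat(A[~empty U idle]) = {Reset}
Reset ∈ Sat(A[~empty U idle]) = {Reset}, so the formula holds at Reset.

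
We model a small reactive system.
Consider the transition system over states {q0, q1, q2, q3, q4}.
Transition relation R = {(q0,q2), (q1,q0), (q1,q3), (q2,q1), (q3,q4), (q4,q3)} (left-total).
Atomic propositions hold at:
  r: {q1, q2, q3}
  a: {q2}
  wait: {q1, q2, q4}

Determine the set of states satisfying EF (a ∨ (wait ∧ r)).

{q0, q1, q2}

Sat(wait ∧ r) = {q1, q2}
Sat(a ∨ (wait ∧ r)) = {q1, q2}
EF (a ∨ (wait ∧ r)): least fixpoint, start Z0 = {q1, q2}, add states with some successor in Z. Z1 = {q0, q1, q2}; fixed.
Sat(EF (a ∨ (wait ∧ r))) = {q0, q1, q2}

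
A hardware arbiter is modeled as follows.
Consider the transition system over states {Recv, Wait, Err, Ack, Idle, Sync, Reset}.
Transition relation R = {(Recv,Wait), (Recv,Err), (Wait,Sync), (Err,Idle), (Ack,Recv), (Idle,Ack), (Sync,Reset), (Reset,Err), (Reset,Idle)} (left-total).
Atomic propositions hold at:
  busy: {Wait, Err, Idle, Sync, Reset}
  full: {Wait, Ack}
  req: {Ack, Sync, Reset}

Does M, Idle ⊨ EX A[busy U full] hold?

A[busy U full]: least fixpoint, start Z0 = Sat(full) = {Wait, Ack}, add states in Sat(busy) with every successor in Z. Z1 = {Wait, Ack, Idle}; Z2 = {Wait, Err, Ack, Idle}; Z3 = {Wait, Err, Ack, Idle, Reset}; Z4 = {Wait, Err, Ack, Idle, Sync, Reset}; fixed.
Sat(A[busy U full]) = {Wait, Err, Ack, Idle, Sync, Reset}
Sat(EX A[busy U full]) = {s : some successor in {Wait, Err, Ack, Idle, Sync, Reset}} = {Recv, Wait, Err, Idle, Sync, Reset}
Idle ∈ Sat(EX A[busy U full]) = {Recv, Wait, Err, Idle, Sync, Reset}, so the formula holds at Idle.

Yes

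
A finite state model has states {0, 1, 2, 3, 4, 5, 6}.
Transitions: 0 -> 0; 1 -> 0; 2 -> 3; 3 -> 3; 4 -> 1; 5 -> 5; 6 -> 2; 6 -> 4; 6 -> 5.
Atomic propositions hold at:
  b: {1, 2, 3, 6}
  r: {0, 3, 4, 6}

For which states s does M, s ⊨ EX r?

{0, 1, 2, 3, 6}

Sat(EX r) = {s : some successor in {0, 3, 4, 6}} = {0, 1, 2, 3, 6}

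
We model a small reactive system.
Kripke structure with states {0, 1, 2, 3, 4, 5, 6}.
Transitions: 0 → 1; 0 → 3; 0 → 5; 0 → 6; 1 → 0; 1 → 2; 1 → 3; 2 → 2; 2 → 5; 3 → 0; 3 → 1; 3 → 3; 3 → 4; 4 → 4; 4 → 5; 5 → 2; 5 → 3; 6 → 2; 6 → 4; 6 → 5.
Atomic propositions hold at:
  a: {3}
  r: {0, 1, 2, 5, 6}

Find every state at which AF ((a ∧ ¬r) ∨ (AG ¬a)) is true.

Sat(¬r) = {3, 4}
Sat(a ∧ ¬r) = {3}
Sat(¬a) = {0, 1, 2, 4, 5, 6}
AG ¬a: greatest fixpoint, start Z0 = {0, 1, 2, 4, 5, 6}, keep only states in Sat with every successor in Z. Z1 = {2, 4, 6}; Z2 = ∅; fixed.
Sat(AG ¬a) = ∅
Sat((a ∧ ¬r) ∨ (AG ¬a)) = {3}
AF ((a ∧ ¬r) ∨ (AG ¬a)): least fixpoint, start Z0 = {3}, add states with every successor in Z. Already a fixed point.
Sat(AF ((a ∧ ¬r) ∨ (AG ¬a))) = {3}

{3}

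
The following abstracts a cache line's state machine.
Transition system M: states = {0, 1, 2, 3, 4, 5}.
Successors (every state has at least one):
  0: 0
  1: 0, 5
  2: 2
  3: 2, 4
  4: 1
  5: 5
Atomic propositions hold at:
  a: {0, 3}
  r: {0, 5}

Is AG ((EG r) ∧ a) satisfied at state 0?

EG r: greatest fixpoint, start Z0 = {0, 5}, keep only states in Sat with some successor in Z. Already a fixed point.
Sat(EG r) = {0, 5}
Sat((EG r) ∧ a) = {0}
AG ((EG r) ∧ a): greatest fixpoint, start Z0 = {0}, keep only states in Sat with every successor in Z. Already a fixed point.
Sat(AG ((EG r) ∧ a)) = {0}
0 ∈ Sat(AG ((EG r) ∧ a)) = {0}, so the formula holds at 0.

Yes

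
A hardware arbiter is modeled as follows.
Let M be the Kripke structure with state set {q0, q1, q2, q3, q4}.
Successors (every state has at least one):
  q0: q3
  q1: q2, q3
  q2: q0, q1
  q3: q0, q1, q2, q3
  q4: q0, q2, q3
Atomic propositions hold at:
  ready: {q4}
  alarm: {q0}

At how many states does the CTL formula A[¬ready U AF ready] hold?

1

Sat(¬ready) = {q0, q1, q2, q3}
AF ready: least fixpoint, start Z0 = {q4}, add states with every successor in Z. Already a fixed point.
Sat(AF ready) = {q4}
A[¬ready U AF ready]: least fixpoint, start Z0 = Sat(AF ready) = {q4}, add states in Sat(¬ready) with every successor in Z. Already a fixed point.
Sat(A[¬ready U AF ready]) = {q4}
|Sat(A[¬ready U AF ready])| = |{q4}| = 1.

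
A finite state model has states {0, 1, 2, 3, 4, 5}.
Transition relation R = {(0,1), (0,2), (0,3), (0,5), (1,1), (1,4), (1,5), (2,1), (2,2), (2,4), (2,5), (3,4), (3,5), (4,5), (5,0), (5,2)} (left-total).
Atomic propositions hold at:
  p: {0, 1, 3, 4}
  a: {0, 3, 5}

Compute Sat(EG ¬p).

Sat(¬p) = {2, 5}
EG ¬p: greatest fixpoint, start Z0 = {2, 5}, keep only states in Sat with some successor in Z. Already a fixed point.
Sat(EG ¬p) = {2, 5}

{2, 5}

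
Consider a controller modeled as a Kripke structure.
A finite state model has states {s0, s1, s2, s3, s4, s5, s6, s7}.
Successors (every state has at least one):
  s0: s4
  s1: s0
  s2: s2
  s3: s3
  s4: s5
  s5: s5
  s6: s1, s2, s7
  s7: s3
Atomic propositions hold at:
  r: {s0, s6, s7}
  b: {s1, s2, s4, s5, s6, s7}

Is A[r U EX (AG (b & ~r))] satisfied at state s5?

Sat(~r) = {s1, s2, s3, s4, s5}
Sat(b & ~r) = {s1, s2, s4, s5}
AG (b & ~r): greatest fixpoint, start Z0 = {s1, s2, s4, s5}, keep only states in Sat with every successor in Z. Z1 = {s2, s4, s5}; fixed.
Sat(AG (b & ~r)) = {s2, s4, s5}
Sat(EX (AG (b & ~r))) = {s : some successor in {s2, s4, s5}} = {s0, s2, s4, s5, s6}
A[r U EX (AG (b & ~r))]: least fixpoint, start Z0 = Sat(EX (AG (b & ~r))) = {s0, s2, s4, s5, s6}, add states in Sat(r) with every successor in Z. Already a fixed point.
Sat(A[r U EX (AG (b & ~r))]) = {s0, s2, s4, s5, s6}
s5 ∈ Sat(A[r U EX (AG (b & ~r))]) = {s0, s2, s4, s5, s6}, so the formula holds at s5.

Yes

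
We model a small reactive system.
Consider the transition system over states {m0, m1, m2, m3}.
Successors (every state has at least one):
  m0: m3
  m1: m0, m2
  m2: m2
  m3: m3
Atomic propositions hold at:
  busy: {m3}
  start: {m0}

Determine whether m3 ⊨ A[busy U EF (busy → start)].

No

Sat(busy → start) = {m0, m1, m2}
EF (busy → start): least fixpoint, start Z0 = {m0, m1, m2}, add states with some successor in Z. Already a fixed point.
Sat(EF (busy → start)) = {m0, m1, m2}
A[busy U EF (busy → start)]: least fixpoint, start Z0 = Sat(EF (busy → start)) = {m0, m1, m2}, add states in Sat(busy) with every successor in Z. Already a fixed point.
Sat(A[busy U EF (busy → start)]) = {m0, m1, m2}
m3 ∉ Sat(A[busy U EF (busy → start)]) = {m0, m1, m2}, so the formula does not hold at m3.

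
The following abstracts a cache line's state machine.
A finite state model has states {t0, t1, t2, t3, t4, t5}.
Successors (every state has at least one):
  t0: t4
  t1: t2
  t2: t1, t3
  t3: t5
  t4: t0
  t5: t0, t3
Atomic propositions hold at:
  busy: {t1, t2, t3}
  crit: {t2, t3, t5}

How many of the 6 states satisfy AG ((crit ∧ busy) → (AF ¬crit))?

2

Sat(crit ∧ busy) = {t2, t3}
Sat(¬crit) = {t0, t1, t4}
AF ¬crit: least fixpoint, start Z0 = {t0, t1, t4}, add states with every successor in Z. Already a fixed point.
Sat(AF ¬crit) = {t0, t1, t4}
Sat((crit ∧ busy) → (AF ¬crit)) = {t0, t1, t4, t5}
AG ((crit ∧ busy) → (AF ¬crit)): greatest fixpoint, start Z0 = {t0, t1, t4, t5}, keep only states in Sat with every successor in Z. Z1 = {t0, t4}; fixed.
Sat(AG ((crit ∧ busy) → (AF ¬crit))) = {t0, t4}
|Sat(AG ((crit ∧ busy) → (AF ¬crit)))| = |{t0, t4}| = 2.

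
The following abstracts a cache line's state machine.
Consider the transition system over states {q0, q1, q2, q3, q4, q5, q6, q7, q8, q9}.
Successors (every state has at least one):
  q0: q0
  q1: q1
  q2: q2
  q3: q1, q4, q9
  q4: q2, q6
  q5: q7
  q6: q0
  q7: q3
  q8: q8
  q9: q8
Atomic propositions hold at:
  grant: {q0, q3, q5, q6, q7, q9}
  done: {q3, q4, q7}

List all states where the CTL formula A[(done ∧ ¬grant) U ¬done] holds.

Sat(¬grant) = {q1, q2, q4, q8}
Sat(done ∧ ¬grant) = {q4}
Sat(¬done) = {q0, q1, q2, q5, q6, q8, q9}
A[(done ∧ ¬grant) U ¬done]: least fixpoint, start Z0 = Sat(¬done) = {q0, q1, q2, q5, q6, q8, q9}, add states in Sat(done ∧ ¬grant) with every successor in Z. Z1 = {q0, q1, q2, q4, q5, q6, q8, q9}; fixed.
Sat(A[(done ∧ ¬grant) U ¬done]) = {q0, q1, q2, q4, q5, q6, q8, q9}

{q0, q1, q2, q4, q5, q6, q8, q9}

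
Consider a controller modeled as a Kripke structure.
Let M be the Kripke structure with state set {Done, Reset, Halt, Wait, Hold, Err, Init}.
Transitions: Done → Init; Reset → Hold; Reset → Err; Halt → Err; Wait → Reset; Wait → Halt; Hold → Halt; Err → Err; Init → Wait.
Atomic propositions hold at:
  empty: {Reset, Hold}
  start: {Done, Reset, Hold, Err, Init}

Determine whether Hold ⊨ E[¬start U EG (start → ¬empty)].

No

Sat(¬start) = {Halt, Wait}
Sat(¬empty) = {Done, Halt, Wait, Err, Init}
Sat(start → ¬empty) = {Done, Halt, Wait, Err, Init}
EG (start → ¬empty): greatest fixpoint, start Z0 = {Done, Halt, Wait, Err, Init}, keep only states in Sat with some successor in Z. Already a fixed point.
Sat(EG (start → ¬empty)) = {Done, Halt, Wait, Err, Init}
E[¬start U EG (start → ¬empty)]: least fixpoint, start Z0 = Sat(EG (start → ¬empty)) = {Done, Halt, Wait, Err, Init}, add states in Sat(¬start) with some successor in Z. Already a fixed point.
Sat(E[¬start U EG (start → ¬empty)]) = {Done, Halt, Wait, Err, Init}
Hold ∉ Sat(E[¬start U EG (start → ¬empty)]) = {Done, Halt, Wait, Err, Init}, so the formula does not hold at Hold.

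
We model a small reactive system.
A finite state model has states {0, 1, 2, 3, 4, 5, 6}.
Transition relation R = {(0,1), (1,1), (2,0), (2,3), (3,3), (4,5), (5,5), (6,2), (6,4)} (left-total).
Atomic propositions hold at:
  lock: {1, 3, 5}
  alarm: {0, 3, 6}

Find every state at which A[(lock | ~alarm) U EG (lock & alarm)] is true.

{3}

Sat(~alarm) = {1, 2, 4, 5}
Sat(lock | ~alarm) = {1, 2, 3, 4, 5}
Sat(lock & alarm) = {3}
EG (lock & alarm): greatest fixpoint, start Z0 = {3}, keep only states in Sat with some successor in Z. Already a fixed point.
Sat(EG (lock & alarm)) = {3}
A[(lock | ~alarm) U EG (lock & alarm)]: least fixpoint, start Z0 = Sat(EG (lock & alarm)) = {3}, add states in Sat(lock | ~alarm) with every successor in Z. Already a fixed point.
Sat(A[(lock | ~alarm) U EG (lock & alarm)]) = {3}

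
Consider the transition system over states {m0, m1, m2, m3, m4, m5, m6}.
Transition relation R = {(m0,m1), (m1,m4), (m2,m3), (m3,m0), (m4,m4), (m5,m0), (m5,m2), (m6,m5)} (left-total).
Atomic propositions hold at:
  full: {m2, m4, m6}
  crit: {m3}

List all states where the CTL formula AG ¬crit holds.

{m0, m1, m4}

Sat(¬crit) = {m0, m1, m2, m4, m5, m6}
AG ¬crit: greatest fixpoint, start Z0 = {m0, m1, m2, m4, m5, m6}, keep only states in Sat with every successor in Z. Z1 = {m0, m1, m4, m5, m6}; Z2 = {m0, m1, m4, m6}; Z3 = {m0, m1, m4}; fixed.
Sat(AG ¬crit) = {m0, m1, m4}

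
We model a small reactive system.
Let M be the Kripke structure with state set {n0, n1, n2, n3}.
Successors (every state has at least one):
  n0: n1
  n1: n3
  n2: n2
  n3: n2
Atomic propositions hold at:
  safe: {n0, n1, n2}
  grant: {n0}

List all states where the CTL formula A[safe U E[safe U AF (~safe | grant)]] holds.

{n0, n1, n3}

Sat(~safe) = {n3}
Sat(~safe | grant) = {n0, n3}
AF (~safe | grant): least fixpoint, start Z0 = {n0, n3}, add states with every successor in Z. Z1 = {n0, n1, n3}; fixed.
Sat(AF (~safe | grant)) = {n0, n1, n3}
E[safe U AF (~safe | grant)]: least fixpoint, start Z0 = Sat(AF (~safe | grant)) = {n0, n1, n3}, add states in Sat(safe) with some successor in Z. Already a fixed point.
Sat(E[safe U AF (~safe | grant)]) = {n0, n1, n3}
A[safe U E[safe U AF (~safe | grant)]]: least fixpoint, start Z0 = Sat(E[safe U AF (~safe | grant)]) = {n0, n1, n3}, add states in Sat(safe) with every successor in Z. Already a fixed point.
Sat(A[safe U E[safe U AF (~safe | grant)]]) = {n0, n1, n3}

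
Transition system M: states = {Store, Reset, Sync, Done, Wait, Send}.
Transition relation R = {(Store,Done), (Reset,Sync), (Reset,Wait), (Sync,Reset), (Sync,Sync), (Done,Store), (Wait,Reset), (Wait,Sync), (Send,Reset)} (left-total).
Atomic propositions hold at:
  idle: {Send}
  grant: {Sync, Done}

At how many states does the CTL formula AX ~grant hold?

2

Sat(~grant) = {Store, Reset, Wait, Send}
Sat(AX ~grant) = {s : every successor in {Store, Reset, Wait, Send}} = {Done, Send}
|Sat(AX ~grant)| = |{Done, Send}| = 2.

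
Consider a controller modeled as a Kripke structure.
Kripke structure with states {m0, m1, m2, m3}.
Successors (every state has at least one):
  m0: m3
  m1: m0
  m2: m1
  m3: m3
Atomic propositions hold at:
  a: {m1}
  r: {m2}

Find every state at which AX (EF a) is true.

EF a: least fixpoint, start Z0 = {m1}, add states with some successor in Z. Z1 = {m1, m2}; fixed.
Sat(EF a) = {m1, m2}
Sat(AX (EF a)) = {s : every successor in {m1, m2}} = {m2}

{m2}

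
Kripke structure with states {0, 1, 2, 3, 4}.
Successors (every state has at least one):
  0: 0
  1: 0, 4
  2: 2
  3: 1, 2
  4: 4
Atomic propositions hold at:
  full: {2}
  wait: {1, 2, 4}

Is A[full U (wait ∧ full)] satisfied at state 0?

No

Sat(wait ∧ full) = {2}
A[full U (wait ∧ full)]: least fixpoint, start Z0 = Sat((wait ∧ full)) = {2}, add states in Sat(full) with every successor in Z. Already a fixed point.
Sat(A[full U (wait ∧ full)]) = {2}
0 ∉ Sat(A[full U (wait ∧ full)]) = {2}, so the formula does not hold at 0.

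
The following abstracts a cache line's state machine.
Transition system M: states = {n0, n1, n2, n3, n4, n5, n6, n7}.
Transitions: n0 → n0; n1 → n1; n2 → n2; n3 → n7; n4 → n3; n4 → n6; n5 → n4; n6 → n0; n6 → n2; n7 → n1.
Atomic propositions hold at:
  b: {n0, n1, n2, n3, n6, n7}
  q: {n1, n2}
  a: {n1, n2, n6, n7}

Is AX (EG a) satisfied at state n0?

EG a: greatest fixpoint, start Z0 = {n1, n2, n6, n7}, keep only states in Sat with some successor in Z. Already a fixed point.
Sat(EG a) = {n1, n2, n6, n7}
Sat(AX (EG a)) = {s : every successor in {n1, n2, n6, n7}} = {n1, n2, n3, n7}
n0 ∉ Sat(AX (EG a)) = {n1, n2, n3, n7}, so the formula does not hold at n0.

No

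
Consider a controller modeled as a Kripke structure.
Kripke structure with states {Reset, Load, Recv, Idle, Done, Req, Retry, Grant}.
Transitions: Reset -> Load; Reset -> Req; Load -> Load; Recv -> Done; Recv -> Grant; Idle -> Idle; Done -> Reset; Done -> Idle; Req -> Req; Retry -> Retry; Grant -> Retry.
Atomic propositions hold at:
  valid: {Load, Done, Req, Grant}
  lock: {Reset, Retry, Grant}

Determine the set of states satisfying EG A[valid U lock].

{Retry, Grant}

A[valid U lock]: least fixpoint, start Z0 = Sat(lock) = {Reset, Retry, Grant}, add states in Sat(valid) with every successor in Z. Already a fixed point.
Sat(A[valid U lock]) = {Reset, Retry, Grant}
EG A[valid U lock]: greatest fixpoint, start Z0 = {Reset, Retry, Grant}, keep only states in Sat with some successor in Z. Z1 = {Retry, Grant}; fixed.
Sat(EG A[valid U lock]) = {Retry, Grant}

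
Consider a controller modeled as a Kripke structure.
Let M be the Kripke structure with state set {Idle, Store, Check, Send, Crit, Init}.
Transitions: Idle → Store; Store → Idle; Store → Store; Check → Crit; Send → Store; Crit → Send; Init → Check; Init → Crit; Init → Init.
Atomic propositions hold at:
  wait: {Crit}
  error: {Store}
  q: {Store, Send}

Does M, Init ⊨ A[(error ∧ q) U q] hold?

No

Sat(error ∧ q) = {Store}
A[(error ∧ q) U q]: least fixpoint, start Z0 = Sat(q) = {Store, Send}, add states in Sat(error ∧ q) with every successor in Z. Already a fixed point.
Sat(A[(error ∧ q) U q]) = {Store, Send}
Init ∉ Sat(A[(error ∧ q) U q]) = {Store, Send}, so the formula does not hold at Init.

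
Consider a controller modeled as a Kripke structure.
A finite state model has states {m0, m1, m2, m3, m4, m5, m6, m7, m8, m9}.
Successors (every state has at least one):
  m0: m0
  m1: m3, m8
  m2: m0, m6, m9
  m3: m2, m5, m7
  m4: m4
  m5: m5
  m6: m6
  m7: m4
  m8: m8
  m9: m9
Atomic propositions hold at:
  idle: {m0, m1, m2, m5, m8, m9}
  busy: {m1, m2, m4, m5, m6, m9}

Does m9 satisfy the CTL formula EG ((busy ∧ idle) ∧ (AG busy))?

Sat(busy ∧ idle) = {m1, m2, m5, m9}
AG busy: greatest fixpoint, start Z0 = {m1, m2, m4, m5, m6, m9}, keep only states in Sat with every successor in Z. Z1 = {m4, m5, m6, m9}; fixed.
Sat(AG busy) = {m4, m5, m6, m9}
Sat((busy ∧ idle) ∧ (AG busy)) = {m5, m9}
EG ((busy ∧ idle) ∧ (AG busy)): greatest fixpoint, start Z0 = {m5, m9}, keep only states in Sat with some successor in Z. Already a fixed point.
Sat(EG ((busy ∧ idle) ∧ (AG busy))) = {m5, m9}
m9 ∈ Sat(EG ((busy ∧ idle) ∧ (AG busy))) = {m5, m9}, so the formula holds at m9.

Yes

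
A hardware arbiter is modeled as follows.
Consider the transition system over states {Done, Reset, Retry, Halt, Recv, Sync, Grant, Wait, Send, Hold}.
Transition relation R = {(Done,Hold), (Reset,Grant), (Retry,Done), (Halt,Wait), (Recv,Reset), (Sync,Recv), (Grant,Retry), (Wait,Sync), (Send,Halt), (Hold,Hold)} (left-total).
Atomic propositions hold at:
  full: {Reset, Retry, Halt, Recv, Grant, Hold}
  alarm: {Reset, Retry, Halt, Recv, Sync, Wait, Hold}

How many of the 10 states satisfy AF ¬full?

9

Sat(¬full) = {Done, Sync, Wait, Send}
AF ¬full: least fixpoint, start Z0 = {Done, Sync, Wait, Send}, add states with every successor in Z. Z1 = {Done, Retry, Halt, Sync, Wait, Send}; Z2 = {Done, Retry, Halt, Sync, Grant, Wait, Send}; Z3 = {Done, Reset, Retry, Halt, Sync, Grant, Wait, Send}; Z4 = {Done, Reset, Retry, Halt, Recv, Sync, Grant, Wait, Send}; fixed.
Sat(AF ¬full) = {Done, Reset, Retry, Halt, Recv, Sync, Grant, Wait, Send}
|Sat(AF ¬full)| = |{Done, Reset, Retry, Halt, Recv, Sync, Grant, Wait, Send}| = 9.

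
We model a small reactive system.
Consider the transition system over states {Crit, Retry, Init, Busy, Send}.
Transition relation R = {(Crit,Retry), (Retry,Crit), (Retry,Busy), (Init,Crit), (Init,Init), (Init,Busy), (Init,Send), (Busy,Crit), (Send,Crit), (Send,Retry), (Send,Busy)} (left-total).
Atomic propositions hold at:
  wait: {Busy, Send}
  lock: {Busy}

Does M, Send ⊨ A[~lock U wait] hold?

Yes

Sat(~lock) = {Crit, Retry, Init, Send}
A[~lock U wait]: least fixpoint, start Z0 = Sat(wait) = {Busy, Send}, add states in Sat(~lock) with every successor in Z. Already a fixed point.
Sat(A[~lock U wait]) = {Busy, Send}
Send ∈ Sat(A[~lock U wait]) = {Busy, Send}, so the formula holds at Send.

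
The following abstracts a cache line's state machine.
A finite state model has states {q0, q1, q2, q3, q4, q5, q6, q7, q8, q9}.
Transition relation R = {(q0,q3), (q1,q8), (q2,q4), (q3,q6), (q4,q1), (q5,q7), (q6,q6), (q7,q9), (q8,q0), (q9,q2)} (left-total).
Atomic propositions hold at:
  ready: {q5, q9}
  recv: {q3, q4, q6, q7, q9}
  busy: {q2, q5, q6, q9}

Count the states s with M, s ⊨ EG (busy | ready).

Sat(busy | ready) = {q2, q5, q6, q9}
EG (busy | ready): greatest fixpoint, start Z0 = {q2, q5, q6, q9}, keep only states in Sat with some successor in Z. Z1 = {q6, q9}; Z2 = {q6}; fixed.
Sat(EG (busy | ready)) = {q6}
|Sat(EG (busy | ready))| = |{q6}| = 1.

1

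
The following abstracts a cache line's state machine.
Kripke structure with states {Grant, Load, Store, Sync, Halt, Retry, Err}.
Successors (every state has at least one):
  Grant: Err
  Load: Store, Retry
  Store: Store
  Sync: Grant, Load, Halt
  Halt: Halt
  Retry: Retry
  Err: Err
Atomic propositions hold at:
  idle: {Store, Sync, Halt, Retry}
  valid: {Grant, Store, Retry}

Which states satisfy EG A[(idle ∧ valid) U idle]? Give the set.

{Store, Sync, Halt, Retry}

Sat(idle ∧ valid) = {Store, Retry}
A[(idle ∧ valid) U idle]: least fixpoint, start Z0 = Sat(idle) = {Store, Sync, Halt, Retry}, add states in Sat(idle ∧ valid) with every successor in Z. Already a fixed point.
Sat(A[(idle ∧ valid) U idle]) = {Store, Sync, Halt, Retry}
EG A[(idle ∧ valid) U idle]: greatest fixpoint, start Z0 = {Store, Sync, Halt, Retry}, keep only states in Sat with some successor in Z. Already a fixed point.
Sat(EG A[(idle ∧ valid) U idle]) = {Store, Sync, Halt, Retry}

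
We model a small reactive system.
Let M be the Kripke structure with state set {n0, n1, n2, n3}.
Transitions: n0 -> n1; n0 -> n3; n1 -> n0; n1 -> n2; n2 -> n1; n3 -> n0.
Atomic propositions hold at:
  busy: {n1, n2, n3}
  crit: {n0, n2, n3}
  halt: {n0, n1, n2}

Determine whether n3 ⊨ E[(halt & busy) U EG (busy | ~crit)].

No

Sat(halt & busy) = {n1, n2}
Sat(~crit) = {n1}
Sat(busy | ~crit) = {n1, n2, n3}
EG (busy | ~crit): greatest fixpoint, start Z0 = {n1, n2, n3}, keep only states in Sat with some successor in Z. Z1 = {n1, n2}; fixed.
Sat(EG (busy | ~crit)) = {n1, n2}
E[(halt & busy) U EG (busy | ~crit)]: least fixpoint, start Z0 = Sat(EG (busy | ~crit)) = {n1, n2}, add states in Sat(halt & busy) with some successor in Z. Already a fixed point.
Sat(E[(halt & busy) U EG (busy | ~crit)]) = {n1, n2}
n3 ∉ Sat(E[(halt & busy) U EG (busy | ~crit)]) = {n1, n2}, so the formula does not hold at n3.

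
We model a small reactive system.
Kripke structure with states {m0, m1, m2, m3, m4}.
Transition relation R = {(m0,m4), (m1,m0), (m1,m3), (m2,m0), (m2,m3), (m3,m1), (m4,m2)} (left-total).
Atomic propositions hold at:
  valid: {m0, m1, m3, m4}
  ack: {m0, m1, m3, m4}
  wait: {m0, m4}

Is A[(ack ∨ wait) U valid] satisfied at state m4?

Sat(ack ∨ wait) = {m0, m1, m3, m4}
A[(ack ∨ wait) U valid]: least fixpoint, start Z0 = Sat(valid) = {m0, m1, m3, m4}, add states in Sat(ack ∨ wait) with every successor in Z. Already a fixed point.
Sat(A[(ack ∨ wait) U valid]) = {m0, m1, m3, m4}
m4 ∈ Sat(A[(ack ∨ wait) U valid]) = {m0, m1, m3, m4}, so the formula holds at m4.

Yes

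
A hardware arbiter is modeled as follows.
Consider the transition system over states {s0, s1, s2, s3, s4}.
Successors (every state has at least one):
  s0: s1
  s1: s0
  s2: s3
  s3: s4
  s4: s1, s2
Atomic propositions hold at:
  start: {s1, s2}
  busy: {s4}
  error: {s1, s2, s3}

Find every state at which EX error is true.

Sat(EX error) = {s : some successor in {s1, s2, s3}} = {s0, s2, s4}

{s0, s2, s4}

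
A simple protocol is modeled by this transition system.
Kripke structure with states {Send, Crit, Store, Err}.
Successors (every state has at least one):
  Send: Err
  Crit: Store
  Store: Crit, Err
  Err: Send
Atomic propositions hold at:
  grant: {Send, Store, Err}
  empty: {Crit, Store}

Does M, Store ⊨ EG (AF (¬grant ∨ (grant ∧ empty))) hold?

Yes

Sat(¬grant) = {Crit}
Sat(grant ∧ empty) = {Store}
Sat(¬grant ∨ (grant ∧ empty)) = {Crit, Store}
AF (¬grant ∨ (grant ∧ empty)): least fixpoint, start Z0 = {Crit, Store}, add states with every successor in Z. Already a fixed point.
Sat(AF (¬grant ∨ (grant ∧ empty))) = {Crit, Store}
EG (AF (¬grant ∨ (grant ∧ empty))): greatest fixpoint, start Z0 = {Crit, Store}, keep only states in Sat with some successor in Z. Already a fixed point.
Sat(EG (AF (¬grant ∨ (grant ∧ empty)))) = {Crit, Store}
Store ∈ Sat(EG (AF (¬grant ∨ (grant ∧ empty)))) = {Crit, Store}, so the formula holds at Store.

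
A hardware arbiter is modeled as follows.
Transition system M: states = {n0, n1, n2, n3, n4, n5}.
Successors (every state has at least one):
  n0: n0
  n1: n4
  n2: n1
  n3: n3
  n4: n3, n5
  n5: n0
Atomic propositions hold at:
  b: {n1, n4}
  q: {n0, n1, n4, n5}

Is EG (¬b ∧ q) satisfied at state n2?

No

Sat(¬b) = {n0, n2, n3, n5}
Sat(¬b ∧ q) = {n0, n5}
EG (¬b ∧ q): greatest fixpoint, start Z0 = {n0, n5}, keep only states in Sat with some successor in Z. Already a fixed point.
Sat(EG (¬b ∧ q)) = {n0, n5}
n2 ∉ Sat(EG (¬b ∧ q)) = {n0, n5}, so the formula does not hold at n2.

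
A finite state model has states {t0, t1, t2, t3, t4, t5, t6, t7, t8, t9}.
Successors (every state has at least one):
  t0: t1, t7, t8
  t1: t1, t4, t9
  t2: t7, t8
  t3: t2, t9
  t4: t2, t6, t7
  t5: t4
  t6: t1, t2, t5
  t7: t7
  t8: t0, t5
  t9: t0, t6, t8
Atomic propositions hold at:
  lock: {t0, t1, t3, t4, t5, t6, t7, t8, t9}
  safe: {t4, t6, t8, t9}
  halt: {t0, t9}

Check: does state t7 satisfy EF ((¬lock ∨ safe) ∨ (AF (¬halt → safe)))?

Sat(¬lock) = {t2}
Sat(¬lock ∨ safe) = {t2, t4, t6, t8, t9}
Sat(¬halt) = {t1, t2, t3, t4, t5, t6, t7, t8}
Sat(¬halt → safe) = {t0, t4, t6, t8, t9}
AF (¬halt → safe): least fixpoint, start Z0 = {t0, t4, t6, t8, t9}, add states with every successor in Z. Z1 = {t0, t4, t5, t6, t8, t9}; fixed.
Sat(AF (¬halt → safe)) = {t0, t4, t5, t6, t8, t9}
Sat((¬lock ∨ safe) ∨ (AF (¬halt → safe))) = {t0, t2, t4, t5, t6, t8, t9}
EF ((¬lock ∨ safe) ∨ (AF (¬halt → safe))): least fixpoint, start Z0 = {t0, t2, t4, t5, t6, t8, t9}, add states with some successor in Z. Z1 = {t0, t1, t2, t3, t4, t5, t6, t8, t9}; fixed.
Sat(EF ((¬lock ∨ safe) ∨ (AF (¬halt → safe)))) = {t0, t1, t2, t3, t4, t5, t6, t8, t9}
t7 ∉ Sat(EF ((¬lock ∨ safe) ∨ (AF (¬halt → safe)))) = {t0, t1, t2, t3, t4, t5, t6, t8, t9}, so the formula does not hold at t7.

No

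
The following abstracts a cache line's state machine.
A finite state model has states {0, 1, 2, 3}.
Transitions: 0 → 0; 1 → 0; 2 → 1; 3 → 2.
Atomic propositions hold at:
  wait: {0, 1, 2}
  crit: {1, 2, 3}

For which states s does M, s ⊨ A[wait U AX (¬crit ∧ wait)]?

{0, 1, 2}

Sat(¬crit) = {0}
Sat(¬crit ∧ wait) = {0}
Sat(AX (¬crit ∧ wait)) = {s : every successor in {0}} = {0, 1}
A[wait U AX (¬crit ∧ wait)]: least fixpoint, start Z0 = Sat(AX (¬crit ∧ wait)) = {0, 1}, add states in Sat(wait) with every successor in Z. Z1 = {0, 1, 2}; fixed.
Sat(A[wait U AX (¬crit ∧ wait)]) = {0, 1, 2}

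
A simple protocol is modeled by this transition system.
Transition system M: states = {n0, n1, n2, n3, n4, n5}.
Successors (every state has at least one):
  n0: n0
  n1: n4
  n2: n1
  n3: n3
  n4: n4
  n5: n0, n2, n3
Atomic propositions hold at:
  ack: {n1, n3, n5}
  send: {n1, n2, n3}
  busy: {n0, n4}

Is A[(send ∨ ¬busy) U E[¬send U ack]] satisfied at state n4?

Sat(¬busy) = {n1, n2, n3, n5}
Sat(send ∨ ¬busy) = {n1, n2, n3, n5}
Sat(¬send) = {n0, n4, n5}
E[¬send U ack]: least fixpoint, start Z0 = Sat(ack) = {n1, n3, n5}, add states in Sat(¬send) with some successor in Z. Already a fixed point.
Sat(E[¬send U ack]) = {n1, n3, n5}
A[(send ∨ ¬busy) U E[¬send U ack]]: least fixpoint, start Z0 = Sat(E[¬send U ack]) = {n1, n3, n5}, add states in Sat(send ∨ ¬busy) with every successor in Z. Z1 = {n1, n2, n3, n5}; fixed.
Sat(A[(send ∨ ¬busy) U E[¬send U ack]]) = {n1, n2, n3, n5}
n4 ∉ Sat(A[(send ∨ ¬busy) U E[¬send U ack]]) = {n1, n2, n3, n5}, so the formula does not hold at n4.

No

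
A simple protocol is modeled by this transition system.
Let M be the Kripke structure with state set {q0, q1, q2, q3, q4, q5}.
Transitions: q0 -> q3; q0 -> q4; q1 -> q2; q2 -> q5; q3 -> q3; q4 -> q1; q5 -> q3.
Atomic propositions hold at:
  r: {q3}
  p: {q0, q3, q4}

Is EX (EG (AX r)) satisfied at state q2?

Sat(AX r) = {s : every successor in {q3}} = {q3, q5}
EG (AX r): greatest fixpoint, start Z0 = {q3, q5}, keep only states in Sat with some successor in Z. Already a fixed point.
Sat(EG (AX r)) = {q3, q5}
Sat(EX (EG (AX r))) = {s : some successor in {q3, q5}} = {q0, q2, q3, q5}
q2 ∈ Sat(EX (EG (AX r))) = {q0, q2, q3, q5}, so the formula holds at q2.

Yes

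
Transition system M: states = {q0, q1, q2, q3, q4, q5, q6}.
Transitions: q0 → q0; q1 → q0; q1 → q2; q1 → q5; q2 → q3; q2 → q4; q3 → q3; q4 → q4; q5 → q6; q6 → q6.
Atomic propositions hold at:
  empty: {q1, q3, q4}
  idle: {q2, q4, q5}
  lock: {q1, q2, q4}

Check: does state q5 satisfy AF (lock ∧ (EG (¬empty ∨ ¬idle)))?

Sat(¬empty) = {q0, q2, q5, q6}
Sat(¬idle) = {q0, q1, q3, q6}
Sat(¬empty ∨ ¬idle) = {q0, q1, q2, q3, q5, q6}
EG (¬empty ∨ ¬idle): greatest fixpoint, start Z0 = {q0, q1, q2, q3, q5, q6}, keep only states in Sat with some successor in Z. Already a fixed point.
Sat(EG (¬empty ∨ ¬idle)) = {q0, q1, q2, q3, q5, q6}
Sat(lock ∧ (EG (¬empty ∨ ¬idle))) = {q1, q2}
AF (lock ∧ (EG (¬empty ∨ ¬idle))): least fixpoint, start Z0 = {q1, q2}, add states with every successor in Z. Already a fixed point.
Sat(AF (lock ∧ (EG (¬empty ∨ ¬idle)))) = {q1, q2}
q5 ∉ Sat(AF (lock ∧ (EG (¬empty ∨ ¬idle)))) = {q1, q2}, so the formula does not hold at q5.

No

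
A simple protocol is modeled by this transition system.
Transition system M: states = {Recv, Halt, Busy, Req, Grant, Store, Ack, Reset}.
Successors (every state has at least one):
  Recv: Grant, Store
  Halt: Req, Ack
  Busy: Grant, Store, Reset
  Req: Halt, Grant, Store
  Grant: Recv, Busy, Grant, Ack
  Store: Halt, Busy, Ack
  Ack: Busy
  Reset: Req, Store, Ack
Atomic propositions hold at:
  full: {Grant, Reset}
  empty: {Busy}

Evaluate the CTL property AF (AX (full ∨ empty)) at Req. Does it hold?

Sat(full ∨ empty) = {Busy, Grant, Reset}
Sat(AX (full ∨ empty)) = {s : every successor in {Busy, Grant, Reset}} = {Ack}
AF (AX (full ∨ empty)): least fixpoint, start Z0 = {Ack}, add states with every successor in Z. Already a fixed point.
Sat(AF (AX (full ∨ empty))) = {Ack}
Req ∉ Sat(AF (AX (full ∨ empty))) = {Ack}, so the formula does not hold at Req.

No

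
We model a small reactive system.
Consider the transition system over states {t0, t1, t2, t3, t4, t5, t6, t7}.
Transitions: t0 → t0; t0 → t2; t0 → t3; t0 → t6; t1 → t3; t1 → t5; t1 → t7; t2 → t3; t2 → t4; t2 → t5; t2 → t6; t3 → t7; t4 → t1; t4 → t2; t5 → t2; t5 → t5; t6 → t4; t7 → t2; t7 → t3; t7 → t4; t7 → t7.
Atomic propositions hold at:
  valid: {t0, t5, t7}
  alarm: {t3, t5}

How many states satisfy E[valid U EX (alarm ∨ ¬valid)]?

7

Sat(¬valid) = {t1, t2, t3, t4, t6}
Sat(alarm ∨ ¬valid) = {t1, t2, t3, t4, t5, t6}
Sat(EX (alarm ∨ ¬valid)) = {s : some successor in {t1, t2, t3, t4, t5, t6}} = {t0, t1, t2, t4, t5, t6, t7}
E[valid U EX (alarm ∨ ¬valid)]: least fixpoint, start Z0 = Sat(EX (alarm ∨ ¬valid)) = {t0, t1, t2, t4, t5, t6, t7}, add states in Sat(valid) with some successor in Z. Already a fixed point.
Sat(E[valid U EX (alarm ∨ ¬valid)]) = {t0, t1, t2, t4, t5, t6, t7}
|Sat(E[valid U EX (alarm ∨ ¬valid)])| = |{t0, t1, t2, t4, t5, t6, t7}| = 7.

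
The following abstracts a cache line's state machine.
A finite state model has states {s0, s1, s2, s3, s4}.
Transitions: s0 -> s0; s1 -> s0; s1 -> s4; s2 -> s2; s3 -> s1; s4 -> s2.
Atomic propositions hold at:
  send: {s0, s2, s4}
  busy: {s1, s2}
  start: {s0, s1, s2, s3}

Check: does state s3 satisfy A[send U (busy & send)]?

No

Sat(busy & send) = {s2}
A[send U (busy & send)]: least fixpoint, start Z0 = Sat((busy & send)) = {s2}, add states in Sat(send) with every successor in Z. Z1 = {s2, s4}; fixed.
Sat(A[send U (busy & send)]) = {s2, s4}
s3 ∉ Sat(A[send U (busy & send)]) = {s2, s4}, so the formula does not hold at s3.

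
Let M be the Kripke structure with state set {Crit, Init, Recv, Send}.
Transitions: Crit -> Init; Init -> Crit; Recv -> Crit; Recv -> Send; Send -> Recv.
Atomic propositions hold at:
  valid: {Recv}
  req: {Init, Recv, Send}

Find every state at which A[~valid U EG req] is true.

Sat(~valid) = {Crit, Init, Send}
EG req: greatest fixpoint, start Z0 = {Init, Recv, Send}, keep only states in Sat with some successor in Z. Z1 = {Recv, Send}; fixed.
Sat(EG req) = {Recv, Send}
A[~valid U EG req]: least fixpoint, start Z0 = Sat(EG req) = {Recv, Send}, add states in Sat(~valid) with every successor in Z. Already a fixed point.
Sat(A[~valid U EG req]) = {Recv, Send}

{Recv, Send}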